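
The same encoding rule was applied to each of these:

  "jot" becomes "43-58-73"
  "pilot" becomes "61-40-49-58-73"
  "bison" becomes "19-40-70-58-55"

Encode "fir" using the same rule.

j(#10)→43 and o(#15)→58: differences scale by 3, so n = 3·pos + 13. Each letter becomes 3×(its alphabet position, a=1..z=26) + 13.
On fir: f=6→31, i=9→40, r=18→67.

31-40-67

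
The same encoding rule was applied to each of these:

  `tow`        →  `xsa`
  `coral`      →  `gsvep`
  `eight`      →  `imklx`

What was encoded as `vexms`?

Compare letters: t→x is +4, o→s is +4, w→a is +4 — a constant shift. Each letter is shifted forward by 4 in the alphabet (a Caesar shift of +4).
Decoding vexms: v−4=r, e−4=a, x−4=t, m−4=i, s−4=o.

ratio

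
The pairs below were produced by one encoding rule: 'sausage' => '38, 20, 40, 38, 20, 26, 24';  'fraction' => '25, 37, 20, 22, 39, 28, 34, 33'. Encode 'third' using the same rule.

39, 27, 28, 37, 23

s is letter #19 and maps to 38: an offset of 19. Each letter is replaced by its alphabet position (a=1..z=26) + 19.
Applying it to third: t=20→39, h=8→27, i=9→28, r=18→37, d=4→23.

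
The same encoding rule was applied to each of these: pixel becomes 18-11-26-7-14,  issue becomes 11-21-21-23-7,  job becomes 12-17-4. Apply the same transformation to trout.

22-20-17-23-22

The number is (letter's place in the alphabet, a=1) + 2.
Applying it to trout: t=20→22, r=18→20, o=15→17, u=21→23, t=20→22.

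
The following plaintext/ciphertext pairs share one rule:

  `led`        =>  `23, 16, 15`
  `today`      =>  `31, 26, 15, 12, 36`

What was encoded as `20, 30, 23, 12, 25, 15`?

island

l is letter #12 and maps to 23: an offset of 11. Each letter is replaced by its alphabet position (a=1..z=26) + 11.
Decoding 20, 30, 23, 12, 25, 15: 20→(20−11)÷1=9=i, 30→(30−11)÷1=19=s, 23→(23−11)÷1=12=l, 12→(12−11)÷1=1=a, 25→(25−11)÷1=14=n, 15→(15−11)÷1=4=d.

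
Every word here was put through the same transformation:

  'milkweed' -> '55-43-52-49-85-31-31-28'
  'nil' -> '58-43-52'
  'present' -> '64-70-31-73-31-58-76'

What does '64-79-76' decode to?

m(#13)→55 and i(#9)→43: differences scale by 3, so n = 3·pos + 16. The formula is n = 3×(alphabet index, a=1) + 16.
Undoing it on 64-79-76: 64→(64−16)÷3=16=p, 79→(79−16)÷3=21=u, 76→(76−16)÷3=20=t.

put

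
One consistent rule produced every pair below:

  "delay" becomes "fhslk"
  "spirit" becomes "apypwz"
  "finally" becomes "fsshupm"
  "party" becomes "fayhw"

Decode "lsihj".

cable

The word is reversed, then every letter is shifted forward by 7.
Reversing it on lsihj: shift back: l−7=e, s−7=l, i−7=b, h−7=a, j−7=c → elbac; then reverse → cable.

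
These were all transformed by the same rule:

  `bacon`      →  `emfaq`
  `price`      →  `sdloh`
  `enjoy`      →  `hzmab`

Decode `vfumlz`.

Shifts by position in bacon: pos 0: b→e (+3), pos 1: a→m (+12), pos 2: c→f (+3), pos 3: o→a (+12) — repeating every 2. A repeating key of period 2 is used — shifts +3, +12 over and over.
Decoding vfumlz: v−3=s, f−12=t, u−3=r, m−12=a, l−3=i, z−12=n.

strain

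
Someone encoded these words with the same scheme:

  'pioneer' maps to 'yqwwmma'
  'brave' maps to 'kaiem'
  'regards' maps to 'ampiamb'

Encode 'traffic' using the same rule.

The shift depends on letter class: consonant p→y is +9, but vowel i→q is +8. The rule splits by letter class: vowels +8, consonants +9.
Applying it to traffic: t(cons)+9=c, r(cons)+9=a, a(vowel)+8=i, f(cons)+9=o, f(cons)+9=o, i(vowel)+8=q, c(cons)+9=l.

caiooql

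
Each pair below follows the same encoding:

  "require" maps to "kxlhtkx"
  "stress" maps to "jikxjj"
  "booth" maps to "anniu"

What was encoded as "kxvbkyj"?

regards

Each letter's alphabet position (a=0..z=25) is mapped through 25·x+1 mod 26 — an affine cipher.
Reversing it on kxvbkyj: k(10)→25·(10−1)≡17=r; x(23)→25·(23−1)≡4=e; v(21)→25·(21−1)≡6=g; b(1)→25·(1−1)≡0=a; k(10)→25·(10−1)≡17=r; y(24)→25·(24−1)≡3=d; j(9)→25·(9−1)≡18=s (all mod 26).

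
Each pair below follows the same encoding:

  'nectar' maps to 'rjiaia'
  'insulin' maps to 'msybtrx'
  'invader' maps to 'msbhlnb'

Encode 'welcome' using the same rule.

In nectar: n→r is +4, e→j is +5, c→i is +6, t→a is +7 — the shift increases by 1 each position. Each letter shifts forward by (position + 4), i.e. 4, 5, 6, … — the shift grows by one for each successive letter.
For welcome: w+4=a, e+5=j, l+6=r, c+7=j, o+8=w, m+9=v, e+10=o.

ajrjwvo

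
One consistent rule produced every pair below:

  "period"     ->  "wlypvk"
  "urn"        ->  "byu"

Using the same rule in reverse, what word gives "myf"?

fry

Every letter moves 7 places later in the alphabet, wrapping around z→a.
Undoing it on myf: m−7=f, y−7=r, f−7=y.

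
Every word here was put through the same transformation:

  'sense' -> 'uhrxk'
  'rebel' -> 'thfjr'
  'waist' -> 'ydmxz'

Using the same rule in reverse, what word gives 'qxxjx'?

outer

In sense: s→u is +2, e→h is +3, n→r is +4, s→x is +5 — the shift increases by 1 each position. The shift increases by 1 at each position, starting from +2: 2, 3, 4, ….
Decoding qxxjx: q−2=o, x−3=u, x−4=t, j−5=e, x−6=r.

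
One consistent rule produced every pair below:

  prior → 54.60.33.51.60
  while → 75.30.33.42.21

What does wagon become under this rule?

75.9.27.51.48

p(#16)→54 and r(#18)→60: differences scale by 3, so n = 3·pos + 6. The formula is n = 3×(alphabet index, a=1) + 6.
For wagon: w=23→75, a=1→9, g=7→27, o=15→51, n=14→48.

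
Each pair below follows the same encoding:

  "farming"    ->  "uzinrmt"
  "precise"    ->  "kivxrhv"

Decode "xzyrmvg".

Each pair mirrors across the alphabet (f↔u, a↔z, r↔i): positions sum to 25. This is the alphabet-reversal cipher (Atbash): a becomes z, b becomes y, etc.
Reversing it on xzyrmvg: x↔c, z↔a, y↔b, r↔i, m↔n, v↔e, g↔t.

cabinet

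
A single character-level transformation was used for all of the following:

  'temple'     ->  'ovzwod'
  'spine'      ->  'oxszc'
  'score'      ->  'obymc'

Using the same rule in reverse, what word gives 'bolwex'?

number

The output letters match the input read backwards, each shifted +10: temple reversed is elpmet. Read the word backwards and shift each letter +10.
Decoding bolwex: shift back: b−10=r, o−10=e, l−10=b, w−10=m, e−10=u, x−10=n → rebmun; then reverse → number.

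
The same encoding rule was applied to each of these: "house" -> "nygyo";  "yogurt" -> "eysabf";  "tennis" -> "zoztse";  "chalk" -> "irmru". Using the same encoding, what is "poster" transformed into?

vyezod

Shifts by position in house: pos 0: h→n (+6), pos 1: o→y (+10), pos 2: u→g (+12), pos 3: s→y (+6), pos 4: e→o (+10) — repeating every 3. A repeating key of period 3 is used — shifts +6, +10, +12 over and over.
On poster: p+6=v, o+10=y, s+12=e, t+6=z, e+10=o, r+12=d.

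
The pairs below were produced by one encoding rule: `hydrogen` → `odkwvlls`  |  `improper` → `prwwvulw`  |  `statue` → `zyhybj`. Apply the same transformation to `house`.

Shifts by position in hydrogen: pos 0: h→o (+7), pos 1: y→d (+5), pos 2: d→k (+7), pos 3: r→w (+5) — repeating every 2. It's a Vigenère-style cipher with numeric key [7,5]: position i shifts by key[i mod 2].
For house: h+7=o, o+5=t, u+7=b, s+5=x, e+7=l.

otbxl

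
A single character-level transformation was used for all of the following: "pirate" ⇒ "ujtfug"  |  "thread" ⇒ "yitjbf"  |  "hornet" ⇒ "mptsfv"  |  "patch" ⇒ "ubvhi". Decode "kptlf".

forge

Shifts by position in pirate: pos 0: p→u (+5), pos 1: i→j (+1), pos 2: r→t (+2), pos 3: a→f (+5), pos 4: t→u (+1), pos 5: e→g (+2) — repeating every 3. A repeating key of period 3 is used — shifts +5, +1, +2 over and over.
Decoding kptlf: k−5=f, p−1=o, t−2=r, l−5=g, f−1=e.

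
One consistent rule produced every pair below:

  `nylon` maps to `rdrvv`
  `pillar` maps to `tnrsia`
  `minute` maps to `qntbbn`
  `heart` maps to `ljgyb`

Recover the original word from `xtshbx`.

tomato

In nylon: n→r is +4, y→d is +5, l→r is +6, o→v is +7 — the shift increases by 1 each position. The shift increases by 1 at each position, starting from +4: 4, 5, 6, ….
Undoing it on xtshbx: x−4=t, t−5=o, s−6=m, h−7=a, b−8=t, x−9=o.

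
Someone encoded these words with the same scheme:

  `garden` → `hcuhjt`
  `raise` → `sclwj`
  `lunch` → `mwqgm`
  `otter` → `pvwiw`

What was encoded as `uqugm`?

In garden: g→h is +1, a→c is +2, r→u is +3, d→h is +4 — the shift increases by 1 each position. Letter i (0-indexed) is shifted by i+1, so successive shifts are 1, 2, 3, ….
Reversing it on uqugm: u−1=t, q−2=o, u−3=r, g−4=c, m−5=h.

torch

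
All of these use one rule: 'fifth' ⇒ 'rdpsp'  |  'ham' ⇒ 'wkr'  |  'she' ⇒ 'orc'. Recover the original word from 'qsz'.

pig

The output letters match the input read backwards, each shifted +10: fifth reversed is htfif. The word is reversed, then every letter is shifted forward by 10.
Undoing it on qsz: shift back: q−10=g, s−10=i, z−10=p → gip; then reverse → pig.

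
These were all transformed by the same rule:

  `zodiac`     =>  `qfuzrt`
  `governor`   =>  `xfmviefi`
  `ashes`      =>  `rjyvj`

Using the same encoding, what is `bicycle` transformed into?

sztptcv

Compare letters: z→q is +17, o→f is +17, d→u is +17 — a constant shift. Each letter is shifted forward by 17 in the alphabet (a Caesar shift of +17).
On bicycle: b+17=s, i+17=z, c+17=t, y+17=p, c+17=t, l+17=c, e+17=v.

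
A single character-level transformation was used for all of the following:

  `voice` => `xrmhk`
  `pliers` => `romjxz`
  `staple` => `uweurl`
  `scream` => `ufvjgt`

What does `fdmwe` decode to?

dairy

In voice: v→x is +2, o→r is +3, i→m is +4, c→h is +5 — the shift increases by 1 each position. The shift increases by 1 at each position, starting from +2: 2, 3, 4, ….
Reversing it on fdmwe: f−2=d, d−3=a, m−4=i, w−5=r, e−6=y.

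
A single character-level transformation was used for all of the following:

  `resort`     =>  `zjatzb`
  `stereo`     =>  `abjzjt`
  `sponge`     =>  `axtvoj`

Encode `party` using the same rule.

xfzbg

Vowels shift forward by 5 and consonants shift forward by 8.
On party: p(cons)+8=x, a(vowel)+5=f, r(cons)+8=z, t(cons)+8=b, y(cons)+8=g.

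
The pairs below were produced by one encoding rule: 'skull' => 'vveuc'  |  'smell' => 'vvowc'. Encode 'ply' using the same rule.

ivz

Two steps: reverse the string, then apply a Caesar shift of +10.
Applying it to ply: reverse → ylp; then shift: y+10=i, l+10=v, p+10=z.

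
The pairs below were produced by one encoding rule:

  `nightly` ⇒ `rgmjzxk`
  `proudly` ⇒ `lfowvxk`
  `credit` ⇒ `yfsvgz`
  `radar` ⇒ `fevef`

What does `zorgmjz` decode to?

Each letter's alphabet position (a=0..z=25) is mapped through 23·x+4 mod 26 — an affine cipher.
Undoing it on zorgmjz: z(25)→17·(25−4)≡19=t; o(14)→17·(14−4)≡14=o; r(17)→17·(17−4)≡13=n; g(6)→17·(6−4)≡8=i; m(12)→17·(12−4)≡6=g; j(9)→17·(9−4)≡7=h; z(25)→17·(25−4)≡19=t (all mod 26).

tonight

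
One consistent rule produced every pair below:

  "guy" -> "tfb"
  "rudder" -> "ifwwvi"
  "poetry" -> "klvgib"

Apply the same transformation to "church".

Each pair mirrors across the alphabet (g↔t, u↔f, y↔b): positions sum to 25. This is the alphabet-reversal cipher (Atbash): a becomes z, b becomes y, etc.
Applying it to church: c↔x, h↔s, u↔f, r↔i, c↔x, h↔s.

xsfixs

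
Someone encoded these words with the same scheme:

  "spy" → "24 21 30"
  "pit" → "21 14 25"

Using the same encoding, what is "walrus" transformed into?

The number is (letter's place in the alphabet, a=1) + 5.
For walrus: w=23→28, a=1→6, l=12→17, r=18→23, u=21→26, s=19→24.

28 6 17 23 26 24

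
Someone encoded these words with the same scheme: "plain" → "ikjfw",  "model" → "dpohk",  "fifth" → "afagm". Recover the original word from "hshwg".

This is an affine cipher: with a=0,…,z=25, each position x becomes (19x+9) mod 26.
Undoing it on hshwg: h(7)→11·(7−9)≡4=e; s(18)→11·(18−9)≡21=v; h(7)→11·(7−9)≡4=e; w(22)→11·(22−9)≡13=n; g(6)→11·(6−9)≡19=t (all mod 26).

event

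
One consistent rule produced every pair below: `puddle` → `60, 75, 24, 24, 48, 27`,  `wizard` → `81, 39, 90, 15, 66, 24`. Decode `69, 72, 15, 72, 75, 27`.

p(#16)→60 and u(#21)→75: differences scale by 3, so n = 3·pos + 12. Each letter becomes 3×(its alphabet position, a=1..z=26) + 12.
Reversing it on 69, 72, 15, 72, 75, 27: 69→(69−12)÷3=19=s, 72→(72−12)÷3=20=t, 15→(15−12)÷3=1=a, 72→(72−12)÷3=20=t, 75→(75−12)÷3=21=u, 27→(27−12)÷3=5=e.

statue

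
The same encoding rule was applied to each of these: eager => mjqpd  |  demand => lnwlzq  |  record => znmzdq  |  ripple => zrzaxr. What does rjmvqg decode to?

jacket

In eager: e→m is +8, a→j is +9, g→q is +10, e→p is +11 — the shift increases by 1 each position. Each letter shifts forward by (position + 8), i.e. 8, 9, 10, … — the shift grows by one for each successive letter.
Reversing it on rjmvqg: r−8=j, j−9=a, m−10=c, v−11=k, q−12=e, g−13=t.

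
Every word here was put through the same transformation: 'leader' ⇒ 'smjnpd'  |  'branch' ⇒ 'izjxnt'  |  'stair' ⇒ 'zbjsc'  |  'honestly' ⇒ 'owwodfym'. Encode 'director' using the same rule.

In leader: l→s is +7, e→m is +8, a→j is +9, d→n is +10 — the shift increases by 1 each position. Each letter shifts forward by (position + 7), i.e. 7, 8, 9, … — the shift grows by one for each successive letter.
On director: d+7=k, i+8=q, r+9=a, e+10=o, c+11=n, t+12=f, o+13=b, r+14=f.

kqaonfbf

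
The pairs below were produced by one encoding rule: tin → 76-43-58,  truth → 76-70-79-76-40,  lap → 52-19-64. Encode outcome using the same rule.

Each letter becomes 3×(its alphabet position, a=1..z=26) + 16.
On outcome: o=15→61, u=21→79, t=20→76, c=3→25, o=15→61, m=13→55, e=5→31.

61-79-76-25-61-55-31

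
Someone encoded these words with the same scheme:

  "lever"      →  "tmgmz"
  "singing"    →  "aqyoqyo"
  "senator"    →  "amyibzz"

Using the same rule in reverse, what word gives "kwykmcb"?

concert

Shifts by position in lever: pos 0: l→t (+8), pos 1: e→m (+8), pos 2: v→g (+11), pos 3: e→m (+8), pos 4: r→z (+8) — repeating every 3. A repeating key of period 3 is used — shifts +8, +8, +11 over and over.
Undoing it on kwykmcb: k−8=c, w−8=o, y−11=n, k−8=c, m−8=e, c−11=r, b−8=t.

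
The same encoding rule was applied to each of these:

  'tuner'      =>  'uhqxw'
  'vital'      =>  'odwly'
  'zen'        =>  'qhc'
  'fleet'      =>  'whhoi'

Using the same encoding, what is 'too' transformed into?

rrw

The output letters match the input read backwards, each shifted +3: tuner reversed is renut. The word is reversed, then every letter is shifted forward by 3.
On too: reverse → oot; then shift: o+3=r, o+3=r, t+3=w.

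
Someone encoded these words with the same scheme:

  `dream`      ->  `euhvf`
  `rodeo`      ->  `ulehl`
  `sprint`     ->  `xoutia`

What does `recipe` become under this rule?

d(3)→e(4) and r(17)→u(20) fit y≡3x+21 (mod 26); the inverse of 3 mod 26 is 9. Each letter's alphabet position (a=0..z=25) is mapped through 3·x+21 mod 26 — an affine cipher.
Applying it to recipe: r(17)→3·17+21≡20=u; e(4)→3·4+21≡7=h; c(2)→3·2+21≡1=b; i(8)→3·8+21≡19=t; p(15)→3·15+21≡14=o; e(4)→3·4+21≡7=h (all mod 26).

uhbtoh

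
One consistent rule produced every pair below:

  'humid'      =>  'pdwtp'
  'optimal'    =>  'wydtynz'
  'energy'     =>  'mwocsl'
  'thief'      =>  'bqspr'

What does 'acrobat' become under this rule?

ilbznnh

In humid: h→p is +8, u→d is +9, m→w is +10, i→t is +11 — the shift increases by 1 each position. Each letter shifts forward by (position + 8), i.e. 8, 9, 10, … — the shift grows by one for each successive letter.
On acrobat: a+8=i, c+9=l, r+10=b, o+11=z, b+12=n, a+13=n, t+14=h.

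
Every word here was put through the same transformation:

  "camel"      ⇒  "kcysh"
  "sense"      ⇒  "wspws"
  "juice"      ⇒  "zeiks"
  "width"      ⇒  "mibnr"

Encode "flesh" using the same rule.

jhswr

Treating letters as 0–25, the rule is x ↦ 17x + 2 (mod 26).
Applying it to flesh: f(5)→17·5+2≡9=j; l(11)→17·11+2≡7=h; e(4)→17·4+2≡18=s; s(18)→17·18+2≡22=w; h(7)→17·7+2≡17=r (all mod 26).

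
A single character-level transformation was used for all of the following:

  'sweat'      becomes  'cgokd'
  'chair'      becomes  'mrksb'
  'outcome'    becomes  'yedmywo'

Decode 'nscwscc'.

Compare letters: s→c is +10, w→g is +10, e→o is +10 — a constant shift. Each letter is shifted forward by 10 in the alphabet (a Caesar shift of +10).
Reversing it on nscwscc: n−10=d, s−10=i, c−10=s, w−10=m, s−10=i, c−10=s, c−10=s.

dismiss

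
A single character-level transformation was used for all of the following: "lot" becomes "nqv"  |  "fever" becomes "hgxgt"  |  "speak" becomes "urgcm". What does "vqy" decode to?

Compare letters: l→n is +2, o→q is +2, t→v is +2 — a constant shift. It's a constant shift of +2 (ROT2).
Decoding vqy: v−2=t, q−2=o, y−2=w.

tow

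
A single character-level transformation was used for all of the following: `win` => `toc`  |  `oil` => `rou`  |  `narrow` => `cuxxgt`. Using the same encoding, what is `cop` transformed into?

The word is reversed, then every letter is shifted forward by 6.
Applying it to cop: reverse → poc; then shift: p+6=v, o+6=u, c+6=i.

vui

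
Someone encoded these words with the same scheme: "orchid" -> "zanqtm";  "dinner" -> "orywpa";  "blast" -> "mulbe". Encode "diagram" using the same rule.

Shifts by position in orchid: pos 0: o→z (+11), pos 1: r→a (+9), pos 2: c→n (+11), pos 3: h→q (+9) — repeating every 2. The shifts repeat in a cycle of length 2: positions 0,1,… shift by +11, +9, then the pattern repeats.
Applying it to diagram: d+11=o, i+9=r, a+11=l, g+9=p, r+11=c, a+9=j, m+11=x.

orlpcjx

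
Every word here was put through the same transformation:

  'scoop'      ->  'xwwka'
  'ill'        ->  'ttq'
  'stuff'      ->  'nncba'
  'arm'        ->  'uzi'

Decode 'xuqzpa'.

shrimp

The output letters match the input read backwards, each shifted +8: scoop reversed is poocs. Read the word backwards and shift each letter +8.
Reversing it on xuqzpa: shift back: x−8=p, u−8=m, q−8=i, z−8=r, p−8=h, a−8=s → pmirhs; then reverse → shrimp.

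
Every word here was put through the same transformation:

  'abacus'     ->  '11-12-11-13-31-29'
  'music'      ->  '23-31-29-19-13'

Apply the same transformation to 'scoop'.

29-13-25-25-26

a is letter #1 and maps to 11: an offset of 10. The number is (letter's place in the alphabet, a=1) + 10.
On scoop: s=19→29, c=3→13, o=15→25, o=15→25, p=16→26.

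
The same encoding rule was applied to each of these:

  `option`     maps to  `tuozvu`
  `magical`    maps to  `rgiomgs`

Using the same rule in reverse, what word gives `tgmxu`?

The output letters match the input read backwards, each shifted +6: option reversed is noitpo. The word is reversed, then every letter is shifted forward by 6.
Decoding tgmxu: shift back: t−6=n, g−6=a, m−6=g, x−6=r, u−6=o → nagro; then reverse → organ.

organ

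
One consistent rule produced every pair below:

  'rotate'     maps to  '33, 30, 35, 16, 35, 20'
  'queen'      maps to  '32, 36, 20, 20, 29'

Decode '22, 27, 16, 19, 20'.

r is letter #18 and maps to 33: an offset of 15. Letters become their 1-based position plus 15 (so a→16, b→17, …).
Reversing it on 22, 27, 16, 19, 20: 22→(22−15)÷1=7=g, 27→(27−15)÷1=12=l, 16→(16−15)÷1=1=a, 19→(19−15)÷1=4=d, 20→(20−15)÷1=5=e.

glade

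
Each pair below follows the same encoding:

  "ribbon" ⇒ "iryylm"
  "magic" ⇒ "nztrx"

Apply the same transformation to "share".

hsziv

This is the alphabet-reversal cipher (Atbash): a becomes z, b becomes y, etc.
For share: s↔h, h↔s, a↔z, r↔i, e↔v.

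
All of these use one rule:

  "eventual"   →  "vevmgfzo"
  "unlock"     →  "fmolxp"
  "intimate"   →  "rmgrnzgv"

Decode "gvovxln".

telecom

Each pair mirrors across the alphabet (e↔v, v↔e, e↔v): positions sum to 25. Letters are reflected about the middle of the alphabet (position → 25−position): Atbash.
Undoing it on gvovxln: g↔t, v↔e, o↔l, v↔e, x↔c, l↔o, n↔m.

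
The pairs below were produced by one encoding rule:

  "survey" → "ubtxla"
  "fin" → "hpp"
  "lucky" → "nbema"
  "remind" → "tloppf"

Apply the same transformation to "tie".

The shift depends on letter class: consonant s→u is +2, but vowel u→b is +7. Two shifts are in play — +7 for a/e/i/o/u, +2 for every other letter.
Applying it to tie: t(cons)+2=v, i(vowel)+7=p, e(vowel)+7=l.

vpl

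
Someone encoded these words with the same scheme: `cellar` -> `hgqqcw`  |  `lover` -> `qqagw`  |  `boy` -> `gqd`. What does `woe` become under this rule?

The shift depends on letter class: consonant c→h is +5, but vowel e→g is +2. Two shifts are in play — +2 for a/e/i/o/u, +5 for every other letter.
Applying it to woe: w(cons)+5=b, o(vowel)+2=q, e(vowel)+2=g.

bqg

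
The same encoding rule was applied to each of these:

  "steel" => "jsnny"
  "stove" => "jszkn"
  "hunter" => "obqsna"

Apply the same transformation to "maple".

This is an affine cipher: with a=0,…,z=25, each position x becomes (9x+3) mod 26.
For maple: m(12)→9·12+3≡7=h; a(0)→9·0+3≡3=d; p(15)→9·15+3≡8=i; l(11)→9·11+3≡24=y; e(4)→9·4+3≡13=n (all mod 26).

hdiyn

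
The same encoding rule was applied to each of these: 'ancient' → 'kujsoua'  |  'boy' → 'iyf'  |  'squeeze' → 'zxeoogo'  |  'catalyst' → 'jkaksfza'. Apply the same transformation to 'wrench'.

The shift depends on letter class: consonant n→u is +7, but vowel a→k is +10. Vowels shift forward by 10 and consonants shift forward by 7.
Applying it to wrench: w(cons)+7=d, r(cons)+7=y, e(vowel)+10=o, n(cons)+7=u, c(cons)+7=j, h(cons)+7=o.

dyoujo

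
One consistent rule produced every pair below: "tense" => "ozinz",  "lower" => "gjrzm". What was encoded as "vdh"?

Compare letters: t→o is +21, e→z is +21, n→i is +21 — a constant shift. It's a constant shift of +21 (ROT21).
Decoding vdh: v−21=a, d−21=i, h−21=m.

aim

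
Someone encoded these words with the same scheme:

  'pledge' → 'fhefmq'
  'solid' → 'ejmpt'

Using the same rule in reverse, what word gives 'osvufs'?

Read the word backwards and shift each letter +1.
Decoding osvufs: shift back: o−1=n, s−1=r, v−1=u, u−1=t, f−1=e, s−1=r → nruter; then reverse → return.

return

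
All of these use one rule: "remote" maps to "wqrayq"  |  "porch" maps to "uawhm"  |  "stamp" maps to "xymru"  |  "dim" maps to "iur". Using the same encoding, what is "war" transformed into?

The shift depends on letter class: consonant r→w is +5, but vowel e→q is +12. Vowels shift forward by 12 and consonants shift forward by 5.
For war: w(cons)+5=b, a(vowel)+12=m, r(cons)+5=w.

bmw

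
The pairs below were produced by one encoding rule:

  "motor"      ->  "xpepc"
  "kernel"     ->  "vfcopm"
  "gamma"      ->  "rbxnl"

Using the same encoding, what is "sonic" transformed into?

Shifts by position in motor: pos 0: m→x (+11), pos 1: o→p (+1), pos 2: t→e (+11), pos 3: o→p (+1) — repeating every 2. The shifts repeat in a cycle of length 2: positions 0,1,… shift by +11, +1, then the pattern repeats.
For sonic: s+11=d, o+1=p, n+11=y, i+1=j, c+11=n.

dpyjn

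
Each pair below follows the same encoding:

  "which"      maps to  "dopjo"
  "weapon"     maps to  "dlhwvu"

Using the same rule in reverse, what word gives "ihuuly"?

Compare letters: w→d is +7, h→o is +7, i→p is +7 — a constant shift. This is a Caesar cipher with shift 7.
Undoing it on ihuuly: i−7=b, h−7=a, u−7=n, u−7=n, l−7=e, y−7=r.

banner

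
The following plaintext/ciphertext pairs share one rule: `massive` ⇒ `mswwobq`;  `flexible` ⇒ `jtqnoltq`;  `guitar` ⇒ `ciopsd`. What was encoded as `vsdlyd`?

harbor

m(12)→m(12) and a(0)→s(18) fit y≡19x+18 (mod 26); the inverse of 19 mod 26 is 11. Treating letters as 0–25, the rule is x ↦ 19x + 18 (mod 26).
Reversing it on vsdlyd: v(21)→11·(21−18)≡7=h; s(18)→11·(18−18)≡0=a; d(3)→11·(3−18)≡17=r; l(11)→11·(11−18)≡1=b; y(24)→11·(24−18)≡14=o; d(3)→11·(3−18)≡17=r (all mod 26).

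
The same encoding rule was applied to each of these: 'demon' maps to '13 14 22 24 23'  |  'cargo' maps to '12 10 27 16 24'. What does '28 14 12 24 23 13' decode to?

d is letter #4 and maps to 13: an offset of 9. Each letter is replaced by its alphabet position (a=1..z=26) + 9.
Reversing it on 28 14 12 24 23 13: 28→(28−9)÷1=19=s, 14→(14−9)÷1=5=e, 12→(12−9)÷1=3=c, 24→(24−9)÷1=15=o, 23→(23−9)÷1=14=n, 13→(13−9)÷1=4=d.

second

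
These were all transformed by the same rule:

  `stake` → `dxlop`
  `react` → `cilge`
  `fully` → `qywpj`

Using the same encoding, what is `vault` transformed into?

A repeating key of period 2 is used — shifts +11, +4 over and over.
On vault: v+11=g, a+4=e, u+11=f, l+4=p, t+11=e.

gefpe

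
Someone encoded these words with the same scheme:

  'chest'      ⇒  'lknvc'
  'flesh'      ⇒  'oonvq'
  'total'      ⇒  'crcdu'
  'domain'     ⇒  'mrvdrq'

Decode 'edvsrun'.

vampire

Shifts by position in chest: pos 0: c→l (+9), pos 1: h→k (+3), pos 2: e→n (+9), pos 3: s→v (+3) — repeating every 2. A repeating key of period 2 is used — shifts +9, +3 over and over.
Undoing it on edvsrun: e−9=v, d−3=a, v−9=m, s−3=p, r−9=i, u−3=r, n−9=e.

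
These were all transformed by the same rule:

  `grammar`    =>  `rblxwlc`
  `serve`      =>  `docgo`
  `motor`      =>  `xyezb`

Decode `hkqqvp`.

Shifts by position in grammar: pos 0: g→r (+11), pos 1: r→b (+10), pos 2: a→l (+11), pos 3: m→x (+11), pos 4: m→w (+10), pos 5: a→l (+11) — repeating every 3. A repeating key of period 3 is used — shifts +11, +10, +11 over and over.
Reversing it on hkqqvp: h−11=w, k−10=a, q−11=f, q−11=f, v−10=l, p−11=e.

waffle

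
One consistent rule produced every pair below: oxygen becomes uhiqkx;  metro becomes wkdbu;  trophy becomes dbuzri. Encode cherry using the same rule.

mrkbbi

The shift depends on letter class: consonant x→h is +10, but vowel o→u is +6. The rule splits by letter class: vowels +6, consonants +10.
On cherry: c(cons)+10=m, h(cons)+10=r, e(vowel)+6=k, r(cons)+10=b, r(cons)+10=b, y(cons)+10=i.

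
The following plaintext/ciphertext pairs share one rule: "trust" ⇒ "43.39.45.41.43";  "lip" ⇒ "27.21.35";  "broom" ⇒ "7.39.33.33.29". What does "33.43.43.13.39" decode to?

otter

t(#20)→43 and r(#18)→39: differences scale by 2, so n = 2·pos + 3. The formula is n = 2×(alphabet index, a=1) + 3.
Decoding 33.43.43.13.39: 33→(33−3)÷2=15=o, 43→(43−3)÷2=20=t, 43→(43−3)÷2=20=t, 13→(13−3)÷2=5=e, 39→(39−3)÷2=18=r.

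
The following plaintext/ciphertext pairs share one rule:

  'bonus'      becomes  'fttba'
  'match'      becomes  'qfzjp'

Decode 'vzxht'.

In bonus: b→f is +4, o→t is +5, n→t is +6, u→b is +7 — the shift increases by 1 each position. Letter i (0-indexed) is shifted by i+4, so successive shifts are 4, 5, 6, ….
Decoding vzxht: v−4=r, z−5=u, x−6=r, h−7=a, t−8=l.

rural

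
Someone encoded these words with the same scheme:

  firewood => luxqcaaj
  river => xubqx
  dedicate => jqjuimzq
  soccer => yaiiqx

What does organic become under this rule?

Two shifts are in play — +12 for a/e/i/o/u, +6 for every other letter.
For organic: o(vowel)+12=a, r(cons)+6=x, g(cons)+6=m, a(vowel)+12=m, n(cons)+6=t, i(vowel)+12=u, c(cons)+6=i.

axmmtui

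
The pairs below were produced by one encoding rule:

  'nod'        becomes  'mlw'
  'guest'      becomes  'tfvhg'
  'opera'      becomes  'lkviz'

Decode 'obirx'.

Each pair mirrors across the alphabet (n↔m, o↔l, d↔w): positions sum to 25. This is the alphabet-reversal cipher (Atbash): a becomes z, b becomes y, etc.
Decoding obirx: o↔l, b↔y, i↔r, r↔i, x↔c.

lyric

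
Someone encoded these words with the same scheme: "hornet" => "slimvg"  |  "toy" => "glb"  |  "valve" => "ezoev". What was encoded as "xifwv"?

Each pair mirrors across the alphabet (h↔s, o↔l, r↔i): positions sum to 25. Each letter is replaced by its mirror in the alphabet: a↔z, b↔y, c↔x, and so on (the Atbash cipher).
Undoing it on xifwv: x↔c, i↔r, f↔u, w↔d, v↔e.

crude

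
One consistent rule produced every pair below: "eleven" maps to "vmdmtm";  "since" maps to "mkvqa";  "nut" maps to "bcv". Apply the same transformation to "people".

The output letters match the input read backwards, each shifted +8: eleven reversed is nevele. The word is reversed, then every letter is shifted forward by 8.
Applying it to people: reverse → elpoep; then shift: e+8=m, l+8=t, p+8=x, o+8=w, e+8=m, p+8=x.

mtxwmx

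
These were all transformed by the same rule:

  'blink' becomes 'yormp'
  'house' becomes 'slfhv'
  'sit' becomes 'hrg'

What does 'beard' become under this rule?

This is the alphabet-reversal cipher (Atbash): a becomes z, b becomes y, etc.
On beard: b↔y, e↔v, a↔z, r↔i, d↔w.

yvziw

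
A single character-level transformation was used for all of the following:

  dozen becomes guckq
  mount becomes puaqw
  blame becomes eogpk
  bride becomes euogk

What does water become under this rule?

zgwku

The rule splits by letter class: vowels +6, consonants +3.
On water: w(cons)+3=z, a(vowel)+6=g, t(cons)+3=w, e(vowel)+6=k, r(cons)+3=u.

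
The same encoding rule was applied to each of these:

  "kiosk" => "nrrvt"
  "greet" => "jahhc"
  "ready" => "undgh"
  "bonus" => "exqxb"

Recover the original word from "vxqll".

Shifts by position in kiosk: pos 0: k→n (+3), pos 1: i→r (+9), pos 2: o→r (+3), pos 3: s→v (+3), pos 4: k→t (+9) — repeating every 3. The shifts repeat in a cycle of length 3: positions 0,1,… shift by +3, +9, +3, then the pattern repeats.
Decoding vxqll: v−3=s, x−9=o, q−3=n, l−3=i, l−9=c.

sonic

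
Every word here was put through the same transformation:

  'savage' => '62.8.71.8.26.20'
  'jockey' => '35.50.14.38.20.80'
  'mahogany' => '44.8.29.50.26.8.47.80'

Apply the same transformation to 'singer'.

s(#19)→62 and a(#1)→8: differences scale by 3, so n = 3·pos + 5. Each letter becomes 3×(its alphabet position, a=1..z=26) + 5.
On singer: s=19→62, i=9→32, n=14→47, g=7→26, e=5→20, r=18→59.

62.32.47.26.20.59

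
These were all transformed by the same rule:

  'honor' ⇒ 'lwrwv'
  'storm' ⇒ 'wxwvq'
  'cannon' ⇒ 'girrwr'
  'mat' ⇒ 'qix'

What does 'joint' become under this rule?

nwqrx

The shift depends on letter class: consonant h→l is +4, but vowel o→w is +8. Two shifts are in play — +8 for a/e/i/o/u, +4 for every other letter.
For joint: j(cons)+4=n, o(vowel)+8=w, i(vowel)+8=q, n(cons)+4=r, t(cons)+4=x.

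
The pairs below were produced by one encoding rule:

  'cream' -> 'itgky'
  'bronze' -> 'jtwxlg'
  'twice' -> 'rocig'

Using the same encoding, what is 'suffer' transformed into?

sqffgt

Each letter's alphabet position (a=0..z=25) is mapped through 25·x+10 mod 26 — an affine cipher.
On suffer: s(18)→25·18+10≡18=s; u(20)→25·20+10≡16=q; f(5)→25·5+10≡5=f; f(5)→25·5+10≡5=f; e(4)→25·4+10≡6=g; r(17)→25·17+10≡19=t (all mod 26).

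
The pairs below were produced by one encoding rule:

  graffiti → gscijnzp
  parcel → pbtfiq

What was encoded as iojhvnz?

inherit

In graffiti: g→g is +0, r→s is +1, a→c is +2, f→i is +3 — the shift increases by 1 each position. Letter i (0-indexed) is shifted by i+0, so successive shifts are 0, 1, 2, ….
Decoding iojhvnz: i−0=i, o−1=n, j−2=h, h−3=e, v−4=r, n−5=i, z−6=t.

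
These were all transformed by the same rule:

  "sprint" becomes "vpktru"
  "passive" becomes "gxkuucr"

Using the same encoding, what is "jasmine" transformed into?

gpkoucl

The output letters match the input read backwards, each shifted +2: sprint reversed is tnirps. Read the word backwards and shift each letter +2.
For jasmine: reverse → enimsaj; then shift: e+2=g, n+2=p, i+2=k, m+2=o, s+2=u, a+2=c, j+2=l.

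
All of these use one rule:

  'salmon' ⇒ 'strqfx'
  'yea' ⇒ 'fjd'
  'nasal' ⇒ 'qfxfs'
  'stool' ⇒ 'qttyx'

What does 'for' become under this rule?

wtk

Two steps: reverse the string, then apply a Caesar shift of +5.
Applying it to for: reverse → rof; then shift: r+5=w, o+5=t, f+5=k.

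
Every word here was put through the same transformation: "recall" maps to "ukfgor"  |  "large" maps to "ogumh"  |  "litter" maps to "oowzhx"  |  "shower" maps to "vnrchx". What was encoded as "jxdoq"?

Shifts by position in recall: pos 0: r→u (+3), pos 1: e→k (+6), pos 2: c→f (+3), pos 3: a→g (+6) — repeating every 2. The shifts repeat in a cycle of length 2: positions 0,1,… shift by +3, +6, then the pattern repeats.
Decoding jxdoq: j−3=g, x−6=r, d−3=a, o−6=i, q−3=n.

grain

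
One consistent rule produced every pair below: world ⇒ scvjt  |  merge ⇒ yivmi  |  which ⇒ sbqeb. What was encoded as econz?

w(22)→s(18) and o(14)→c(2) fit y≡15x+0 (mod 26); the inverse of 15 mod 26 is 7. This is an affine cipher: with a=0,…,z=25, each position x becomes (15x+0) mod 26.
Undoing it on econz: e(4)→7·(4−0)≡2=c; c(2)→7·(2−0)≡14=o; o(14)→7·(14−0)≡20=u; n(13)→7·(13−0)≡13=n; z(25)→7·(25−0)≡19=t (all mod 26).

count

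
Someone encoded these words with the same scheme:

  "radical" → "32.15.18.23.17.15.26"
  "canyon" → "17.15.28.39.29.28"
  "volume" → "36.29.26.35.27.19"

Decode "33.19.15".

sea

r is letter #18 and maps to 32: an offset of 14. The number is (letter's place in the alphabet, a=1) + 14.
Decoding 33.19.15: 33→(33−14)÷1=19=s, 19→(19−14)÷1=5=e, 15→(15−14)÷1=1=a.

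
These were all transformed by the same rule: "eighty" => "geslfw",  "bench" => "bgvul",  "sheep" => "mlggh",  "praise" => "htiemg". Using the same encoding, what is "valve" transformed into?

e(4)→g(6) and i(8)→e(4) fit y≡19x+8 (mod 26); the inverse of 19 mod 26 is 11. This is an affine cipher: with a=0,…,z=25, each position x becomes (19x+8) mod 26.
Applying it to valve: v(21)→19·21+8≡17=r; a(0)→19·0+8≡8=i; l(11)→19·11+8≡9=j; v(21)→19·21+8≡17=r; e(4)→19·4+8≡6=g (all mod 26).

rijrg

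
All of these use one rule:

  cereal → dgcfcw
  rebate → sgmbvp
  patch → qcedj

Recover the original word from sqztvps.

A repeating key of period 3 is used — shifts +1, +2, +11 over and over.
Undoing it on sqztvps: s−1=r, q−2=o, z−11=o, t−1=s, v−2=t, p−11=e, s−1=r.

rooster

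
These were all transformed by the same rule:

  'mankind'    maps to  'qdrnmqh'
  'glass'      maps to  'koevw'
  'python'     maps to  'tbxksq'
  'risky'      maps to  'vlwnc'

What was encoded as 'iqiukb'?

Shifts by position in mankind: pos 0: m→q (+4), pos 1: a→d (+3), pos 2: n→r (+4), pos 3: k→n (+3) — repeating every 2. It's a Vigenère-style cipher with numeric key [4,3]: position i shifts by key[i mod 2].
Decoding iqiukb: i−4=e, q−3=n, i−4=e, u−3=r, k−4=g, b−3=y.

energy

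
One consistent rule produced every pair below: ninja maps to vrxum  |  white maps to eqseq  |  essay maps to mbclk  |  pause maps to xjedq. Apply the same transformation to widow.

In ninja: n→v is +8, i→r is +9, n→x is +10, j→u is +11 — the shift increases by 1 each position. The shift increases by 1 at each position, starting from +8: 8, 9, 10, ….
Applying it to widow: w+8=e, i+9=r, d+10=n, o+11=z, w+12=i.

ernzi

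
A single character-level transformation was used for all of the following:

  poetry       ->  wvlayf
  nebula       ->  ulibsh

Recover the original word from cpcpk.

vivid

Compare letters: p→w is +7, o→v is +7, e→l is +7 — a constant shift. Every letter moves 7 places later in the alphabet, wrapping around z→a.
Undoing it on cpcpk: c−7=v, p−7=i, c−7=v, p−7=i, k−7=d.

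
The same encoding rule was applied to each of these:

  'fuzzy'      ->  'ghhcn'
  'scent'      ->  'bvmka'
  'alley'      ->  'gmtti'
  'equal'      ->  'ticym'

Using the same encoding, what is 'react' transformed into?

The output letters match the input read backwards, each shifted +8: fuzzy reversed is yzzuf. Read the word backwards and shift each letter +8.
Applying it to react: reverse → tcaer; then shift: t+8=b, c+8=k, a+8=i, e+8=m, r+8=z.

bkimz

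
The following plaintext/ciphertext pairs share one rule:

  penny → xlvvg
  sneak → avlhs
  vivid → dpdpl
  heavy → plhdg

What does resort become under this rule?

The shift depends on letter class: consonant p→x is +8, but vowel e→l is +7. Two shifts are in play — +7 for a/e/i/o/u, +8 for every other letter.
On resort: r(cons)+8=z, e(vowel)+7=l, s(cons)+8=a, o(vowel)+7=v, r(cons)+8=z, t(cons)+8=b.

zlavzb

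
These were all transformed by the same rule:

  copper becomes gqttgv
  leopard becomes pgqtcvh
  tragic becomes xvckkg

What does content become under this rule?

gqrxgrx

The shift depends on letter class: consonant c→g is +4, but vowel o→q is +2. The rule splits by letter class: vowels +2, consonants +4.
On content: c(cons)+4=g, o(vowel)+2=q, n(cons)+4=r, t(cons)+4=x, e(vowel)+2=g, n(cons)+4=r, t(cons)+4=x.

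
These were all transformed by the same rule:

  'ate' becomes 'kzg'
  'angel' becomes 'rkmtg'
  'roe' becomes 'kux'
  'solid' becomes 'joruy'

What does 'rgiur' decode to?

local

The output letters match the input read backwards, each shifted +6: ate reversed is eta. Read the word backwards and shift each letter +6.
Reversing it on rgiur: shift back: r−6=l, g−6=a, i−6=c, u−6=o, r−6=l → lacol; then reverse → local.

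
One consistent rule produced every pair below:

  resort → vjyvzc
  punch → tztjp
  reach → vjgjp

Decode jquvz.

floor

The shift increases by 1 at each position, starting from +4: 4, 5, 6, ….
Reversing it on jquvz: j−4=f, q−5=l, u−6=o, v−7=o, z−8=r.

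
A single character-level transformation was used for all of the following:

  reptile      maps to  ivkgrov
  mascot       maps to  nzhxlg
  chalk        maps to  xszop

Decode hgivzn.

stream

Each pair mirrors across the alphabet (r↔i, e↔v, p↔k): positions sum to 25. This is the alphabet-reversal cipher (Atbash): a becomes z, b becomes y, etc.
Undoing it on hgivzn: h↔s, g↔t, i↔r, v↔e, z↔a, n↔m.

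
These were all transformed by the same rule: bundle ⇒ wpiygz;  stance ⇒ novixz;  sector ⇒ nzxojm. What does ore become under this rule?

Compare letters: b→w is +21, u→p is +21, n→i is +21 — a constant shift. This is a Caesar cipher with shift 21.
Applying it to ore: o+21=j, r+21=m, e+21=z.

jmz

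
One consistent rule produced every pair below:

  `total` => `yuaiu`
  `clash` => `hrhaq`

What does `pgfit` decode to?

In total: t→y is +5, o→u is +6, t→a is +7, a→i is +8 — the shift increases by 1 each position. The shift increases by 1 at each position, starting from +5: 5, 6, 7, ….
Reversing it on pgfit: p−5=k, g−6=a, f−7=y, i−8=a, t−9=k.

kayak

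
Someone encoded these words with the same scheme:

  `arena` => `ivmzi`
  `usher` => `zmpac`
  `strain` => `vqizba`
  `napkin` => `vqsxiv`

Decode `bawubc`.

utmost

The output letters match the input read backwards, each shifted +8: arena reversed is anera. Two steps: reverse the string, then apply a Caesar shift of +8.
Undoing it on bawubc: shift back: b−8=t, a−8=s, w−8=o, u−8=m, b−8=t, c−8=u → tsomtu; then reverse → utmost.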